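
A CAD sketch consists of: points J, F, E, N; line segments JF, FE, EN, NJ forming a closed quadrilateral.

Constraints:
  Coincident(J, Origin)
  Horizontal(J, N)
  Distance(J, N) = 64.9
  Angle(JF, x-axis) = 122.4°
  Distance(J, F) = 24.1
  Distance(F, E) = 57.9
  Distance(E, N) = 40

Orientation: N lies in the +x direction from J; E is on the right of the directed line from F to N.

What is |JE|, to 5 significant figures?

35.164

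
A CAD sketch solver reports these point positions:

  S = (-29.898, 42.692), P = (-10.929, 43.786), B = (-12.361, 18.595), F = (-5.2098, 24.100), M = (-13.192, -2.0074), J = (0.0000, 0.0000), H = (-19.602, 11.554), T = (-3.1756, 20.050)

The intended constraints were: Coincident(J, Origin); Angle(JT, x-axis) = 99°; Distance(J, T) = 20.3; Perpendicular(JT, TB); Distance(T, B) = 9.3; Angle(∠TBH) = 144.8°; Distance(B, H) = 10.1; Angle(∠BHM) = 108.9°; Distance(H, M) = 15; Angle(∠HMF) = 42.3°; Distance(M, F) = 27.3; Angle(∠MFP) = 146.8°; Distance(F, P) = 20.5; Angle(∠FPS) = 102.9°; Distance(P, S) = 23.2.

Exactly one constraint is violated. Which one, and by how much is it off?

Distance(P, S) = 23.2 — off by 4.20.

J = (0.00, 0.00) ✓; JT at 99.00° ✓; |JT| = 20.30 ✓; ∠(JT, TB) = 90.00° ✓; |TB| = 9.300 ✓; ∠TBH = 144.8° ✓; |BH| = 10.10 ✓; ∠BHM = 108.9° ✓; |HM| = 15.00 ✓; ∠HMF = 42.30° ✓; |MF| = 27.30 ✓; ∠MFP = 146.8° ✓; |FP| = 20.50 ✓; ∠FPS = 102.9° ✓; |PS| = 19.00 ✗.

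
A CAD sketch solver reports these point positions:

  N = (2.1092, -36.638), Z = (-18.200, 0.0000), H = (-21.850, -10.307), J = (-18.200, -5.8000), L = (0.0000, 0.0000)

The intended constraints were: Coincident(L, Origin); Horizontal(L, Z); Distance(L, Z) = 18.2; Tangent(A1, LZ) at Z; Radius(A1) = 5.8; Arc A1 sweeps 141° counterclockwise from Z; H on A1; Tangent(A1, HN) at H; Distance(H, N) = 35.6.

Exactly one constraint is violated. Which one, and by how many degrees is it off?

Tangent(A1, HN) at H — off by 8.70°.

L = (0.00, 0.00) ✓; L.y = 0.00, Z.y = 0.00 ✓; |LZ| = 18.20 ✓; ∠(JZ, ZL) = 90.00° ✓; |JZ| = 5.800 ✓; bearing(J→H) − bearing(J→Z) = 141.0° ✓; |JH| = 5.800 ✓; ∠(JH, HN) = 98.70° ✗; |HN| = 35.60 ✓.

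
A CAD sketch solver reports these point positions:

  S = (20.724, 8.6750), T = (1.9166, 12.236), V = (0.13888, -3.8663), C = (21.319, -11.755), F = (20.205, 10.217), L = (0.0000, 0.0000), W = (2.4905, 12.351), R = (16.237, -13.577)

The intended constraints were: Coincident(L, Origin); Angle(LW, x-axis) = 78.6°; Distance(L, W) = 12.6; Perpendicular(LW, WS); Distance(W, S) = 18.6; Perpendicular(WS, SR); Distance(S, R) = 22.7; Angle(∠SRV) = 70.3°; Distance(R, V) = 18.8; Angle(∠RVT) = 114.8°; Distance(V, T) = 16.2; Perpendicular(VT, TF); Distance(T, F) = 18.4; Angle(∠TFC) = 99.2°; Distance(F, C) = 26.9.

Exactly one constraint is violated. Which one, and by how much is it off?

Distance(F, C) = 26.9 — off by 4.90.

L = (0.00, 0.00) ✓; LW at 78.60° ✓; |LW| = 12.60 ✓; ∠(LW, WS) = 90.00° ✓; |WS| = 18.60 ✓; ∠(WS, SR) = 90.00° ✓; |SR| = 22.70 ✓; ∠SRV = 70.30° ✓; |RV| = 18.80 ✓; ∠RVT = 114.8° ✓; |VT| = 16.20 ✓; ∠(VT, TF) = 90.00° ✓; |TF| = 18.40 ✓; ∠TFC = 99.20° ✓; |FC| = 22.00 ✗.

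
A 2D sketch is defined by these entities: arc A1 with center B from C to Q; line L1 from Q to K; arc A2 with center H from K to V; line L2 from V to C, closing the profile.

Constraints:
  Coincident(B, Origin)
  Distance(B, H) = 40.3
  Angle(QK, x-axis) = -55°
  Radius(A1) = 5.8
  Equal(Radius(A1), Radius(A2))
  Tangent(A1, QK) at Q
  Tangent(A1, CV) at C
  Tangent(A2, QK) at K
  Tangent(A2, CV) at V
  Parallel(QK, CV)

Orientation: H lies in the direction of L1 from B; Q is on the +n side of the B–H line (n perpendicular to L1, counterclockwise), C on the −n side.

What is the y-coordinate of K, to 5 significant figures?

-29.685

The slot axis is L1's direction at -55.0°, so u = (cos -55.0°, sin -55.0°) = (0.57358, -0.81915) and n = (−sin -55.0°, cos -55.0°) = (0.81915, 0.57358). B is at the origin and H lies 40.3 along u from B, so H = 40.3·u = (23.115, -33.012). Tangency of A1 to both parallel lines with radius 5.8 puts Q and C at B ± 5.8·n: Q = (4.7511, 3.3267), C = (-4.7511, -3.3267). Equal radii place K and V the same way about H: K = H + 5.8·n = (27.866, -29.685), V = H − 5.8·n = (18.364, -36.339). So K.y = -29.685.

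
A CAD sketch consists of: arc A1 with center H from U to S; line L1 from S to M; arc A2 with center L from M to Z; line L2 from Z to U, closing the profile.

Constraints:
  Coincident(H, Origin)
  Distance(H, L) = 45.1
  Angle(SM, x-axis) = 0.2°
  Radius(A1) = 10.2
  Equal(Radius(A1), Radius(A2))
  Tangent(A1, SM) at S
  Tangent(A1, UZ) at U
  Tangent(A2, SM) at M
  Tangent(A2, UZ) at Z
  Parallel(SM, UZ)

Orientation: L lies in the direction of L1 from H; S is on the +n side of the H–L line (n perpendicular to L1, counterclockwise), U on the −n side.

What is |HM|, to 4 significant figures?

46.24

The slot axis is L1's direction at 0.2°, so u = (cos 0.2°, sin 0.2°) = (1.000, 0.003491) and n = (−sin 0.2°, cos 0.2°) = (-0.003491, 1.000). H is at the origin and L lies 45.1 along u from H, so L = 45.1·u = (45.10, 0.1574). Tangency of A1 to both parallel lines with radius 10.2 puts S and U at H ± 10.2·n: S = (-0.03560, 10.20), U = (0.03560, -10.20). Equal radii place M and Z the same way about L: M = L + 10.2·n = (45.06, 10.36), Z = L − 10.2·n = (45.14, -10.04). Then |HM| = |M − H| = 46.24.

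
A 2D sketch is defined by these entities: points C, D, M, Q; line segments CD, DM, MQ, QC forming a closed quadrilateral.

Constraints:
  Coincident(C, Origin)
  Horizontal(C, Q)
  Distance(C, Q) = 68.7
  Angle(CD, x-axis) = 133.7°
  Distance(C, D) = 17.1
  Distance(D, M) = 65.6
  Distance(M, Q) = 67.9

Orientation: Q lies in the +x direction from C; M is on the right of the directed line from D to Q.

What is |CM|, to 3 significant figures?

49.4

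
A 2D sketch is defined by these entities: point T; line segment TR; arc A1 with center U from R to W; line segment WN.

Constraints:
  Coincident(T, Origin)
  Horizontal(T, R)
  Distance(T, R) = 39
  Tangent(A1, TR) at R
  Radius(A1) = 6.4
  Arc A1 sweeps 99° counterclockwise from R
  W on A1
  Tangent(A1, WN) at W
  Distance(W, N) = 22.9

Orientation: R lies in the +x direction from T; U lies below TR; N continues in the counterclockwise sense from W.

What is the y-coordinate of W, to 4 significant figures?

-7.401

Tangency of A1 to TR means the radius UR is perpendicular to TR, so U = R + (0, -6.4) = (39.00, -6.400). On A1, R sits at bearing 90° from U; a 99° counterclockwise sweep puts W at bearing 189°, so W = U + 6.4·(cos 189°, sin 189°) = (32.68, -7.401). So W.y = -7.401.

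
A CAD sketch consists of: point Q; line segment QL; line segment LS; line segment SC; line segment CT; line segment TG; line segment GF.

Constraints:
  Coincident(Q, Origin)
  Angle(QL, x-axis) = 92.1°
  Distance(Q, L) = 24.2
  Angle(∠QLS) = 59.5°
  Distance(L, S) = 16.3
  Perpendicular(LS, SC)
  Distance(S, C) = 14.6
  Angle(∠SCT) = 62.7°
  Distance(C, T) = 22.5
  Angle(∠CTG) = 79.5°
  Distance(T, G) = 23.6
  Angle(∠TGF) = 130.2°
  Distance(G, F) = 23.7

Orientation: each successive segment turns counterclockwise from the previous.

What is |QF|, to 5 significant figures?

42.458

Q is at the origin; QL runs at 92.1° with length 24.2, so L = (-0.88678, 24.184). ∠QLS = 59.5° gives LS at -147.40° from the x-axis; with |LS| = 16.3, S = (-14.619, 15.402). The perpendicularity gives SC at right angles to LS, so SC runs at -57.400°; with |SC| = 14.6, C = (-6.7527, 3.1020). ∠SCT = 62.7° gives CT at 59.900° from the x-axis; with |CT| = 22.5, T = (4.5313, 22.568). ∠CTG = 79.5° gives TG at 160.40° from the x-axis; with |TG| = 23.6, G = (-17.701, 30.485). ∠TGF = 130.2° gives GF at -149.80° from the x-axis; with |GF| = 23.7, F = (-38.185, 18.563). Then |QF| = |F − Q| = 42.458.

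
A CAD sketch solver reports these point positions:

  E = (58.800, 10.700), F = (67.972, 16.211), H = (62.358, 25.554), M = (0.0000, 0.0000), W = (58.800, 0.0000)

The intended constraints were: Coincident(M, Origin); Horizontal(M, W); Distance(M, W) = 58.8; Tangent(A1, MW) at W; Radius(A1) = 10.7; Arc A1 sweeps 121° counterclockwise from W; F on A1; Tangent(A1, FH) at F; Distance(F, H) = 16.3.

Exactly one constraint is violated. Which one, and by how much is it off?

Distance(F, H) = 16.3 — off by 5.40.

M = (0.00, 0.00) ✓; M.y = 0.00, W.y = 0.00 ✓; |MW| = 58.80 ✓; ∠(EW, WM) = 90.00° ✓; |EW| = 10.70 ✓; bearing(E→F) − bearing(E→W) = 121.0° ✓; |EF| = 10.70 ✓; ∠(EF, FH) = 90.00° ✓; |FH| = 10.90 ✗.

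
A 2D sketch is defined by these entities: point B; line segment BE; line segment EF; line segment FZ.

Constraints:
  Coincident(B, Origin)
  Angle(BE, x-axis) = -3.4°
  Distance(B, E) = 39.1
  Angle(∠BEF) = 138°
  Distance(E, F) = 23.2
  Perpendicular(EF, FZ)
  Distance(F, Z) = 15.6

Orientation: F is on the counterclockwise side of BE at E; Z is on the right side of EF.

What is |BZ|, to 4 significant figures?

66.89

B is at the origin; BE runs at -3.4° with length 39.1, so E = 39.1·(cos -3.4°, sin -3.4°) = (39.03, -2.319). ∠BEF = 138.0°, so EF runs at -3.4° + (180° − 138.0°) = 38.60° from the x-axis; with |EF| = 23.2, F = E + 23.2·(cos 38.60°, sin 38.60°) = (57.16, 12.16). EF ⟂ FZ; with |FZ| = 15.6 on the right of EF, Z = F + 15.6·(0.6239, -0.7815) = (66.89, -0.03659). Then |BZ| = |Z − B| = 66.89.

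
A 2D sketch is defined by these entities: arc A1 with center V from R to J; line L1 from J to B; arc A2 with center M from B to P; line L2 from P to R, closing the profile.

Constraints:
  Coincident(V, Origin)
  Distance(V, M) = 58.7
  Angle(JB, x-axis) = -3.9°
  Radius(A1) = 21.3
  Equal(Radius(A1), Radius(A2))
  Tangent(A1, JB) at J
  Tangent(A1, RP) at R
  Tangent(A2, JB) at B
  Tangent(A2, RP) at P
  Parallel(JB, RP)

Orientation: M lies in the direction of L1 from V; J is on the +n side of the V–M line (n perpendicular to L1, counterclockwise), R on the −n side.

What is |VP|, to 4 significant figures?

62.45

The slot axis is L1's direction at -3.9°, so u = (cos -3.9°, sin -3.9°) = (0.9977, -0.06802) and n = (−sin -3.9°, cos -3.9°) = (0.06802, 0.9977). V is at the origin and M lies 58.7 along u from V, so M = 58.7·u = (58.56, -3.992). Tangency of A1 to both parallel lines with radius 21.3 puts J and R at V ± 21.3·n: J = (1.449, 21.25), R = (-1.449, -21.25). Equal radii place B and P the same way about M: B = M + 21.3·n = (60.01, 17.26), P = M − 21.3·n = (57.12, -25.24). Then |VP| = |P − V| = 62.45.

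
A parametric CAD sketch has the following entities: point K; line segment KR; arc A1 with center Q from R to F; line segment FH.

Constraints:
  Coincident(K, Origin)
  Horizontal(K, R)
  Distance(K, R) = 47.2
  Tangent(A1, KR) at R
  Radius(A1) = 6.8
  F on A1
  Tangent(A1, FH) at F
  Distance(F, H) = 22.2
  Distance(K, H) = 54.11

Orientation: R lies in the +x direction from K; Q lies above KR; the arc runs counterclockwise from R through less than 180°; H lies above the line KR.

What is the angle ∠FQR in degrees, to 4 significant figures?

112.3°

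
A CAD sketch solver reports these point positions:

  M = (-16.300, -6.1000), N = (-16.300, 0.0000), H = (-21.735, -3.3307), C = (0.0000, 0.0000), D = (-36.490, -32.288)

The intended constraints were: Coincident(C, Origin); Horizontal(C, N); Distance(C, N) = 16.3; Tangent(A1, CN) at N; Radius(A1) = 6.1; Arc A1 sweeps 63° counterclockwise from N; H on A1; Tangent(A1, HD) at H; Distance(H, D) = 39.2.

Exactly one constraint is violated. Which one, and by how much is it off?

Distance(H, D) = 39.2 — off by 6.70.

C = (0.00, 0.00) ✓; C.y = 0.00, N.y = 0.00 ✓; |CN| = 16.30 ✓; ∠(MN, NC) = 90.00° ✓; |MN| = 6.100 ✓; bearing(M→H) − bearing(M→N) = 63.00° ✓; |MH| = 6.100 ✓; ∠(MH, HD) = 90.00° ✓; |HD| = 32.50 ✗.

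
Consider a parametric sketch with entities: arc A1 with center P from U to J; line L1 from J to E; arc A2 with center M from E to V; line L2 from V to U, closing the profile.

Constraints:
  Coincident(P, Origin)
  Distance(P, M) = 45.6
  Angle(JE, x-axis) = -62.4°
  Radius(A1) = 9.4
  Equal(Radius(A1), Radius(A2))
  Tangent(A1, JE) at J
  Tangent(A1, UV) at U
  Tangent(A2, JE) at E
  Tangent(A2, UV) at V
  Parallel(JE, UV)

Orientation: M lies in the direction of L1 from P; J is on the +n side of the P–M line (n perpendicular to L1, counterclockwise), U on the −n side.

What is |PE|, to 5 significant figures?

46.559

The slot axis is L1's direction at -62.4°, so u = (cos -62.4°, sin -62.4°) = (0.46330, -0.88620) and n = (−sin -62.4°, cos -62.4°) = (0.88620, 0.46330). P is at the origin and M lies 45.6 along u from P, so M = 45.6·u = (21.126, -40.411). Tangency of A1 to both parallel lines with radius 9.4 puts J and U at P ± 9.4·n: J = (8.3303, 4.3550), U = (-8.3303, -4.3550). Equal radii place E and V the same way about M: E = M + 9.4·n = (29.457, -36.056), V = M − 9.4·n = (12.796, -44.766). Then |PE| = |E − P| = 46.559.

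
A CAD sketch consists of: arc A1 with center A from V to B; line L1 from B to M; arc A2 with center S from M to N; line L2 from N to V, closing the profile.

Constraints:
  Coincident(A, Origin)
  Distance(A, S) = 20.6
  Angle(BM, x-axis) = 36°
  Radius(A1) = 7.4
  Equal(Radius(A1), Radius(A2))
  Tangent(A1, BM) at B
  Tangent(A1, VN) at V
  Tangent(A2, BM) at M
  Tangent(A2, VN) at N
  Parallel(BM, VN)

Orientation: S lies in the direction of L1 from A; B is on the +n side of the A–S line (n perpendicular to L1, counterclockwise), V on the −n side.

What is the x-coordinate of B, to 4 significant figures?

-4.350

The slot axis is L1's direction at 36.0°, so u = (cos 36.0°, sin 36.0°) = (0.8090, 0.5878) and n = (−sin 36.0°, cos 36.0°) = (-0.5878, 0.8090). A is at the origin and S lies 20.6 along u from A, so S = 20.6·u = (16.67, 12.11). Tangency of A1 to both parallel lines with radius 7.4 puts B and V at A ± 7.4·n: B = (-4.350, 5.987), V = (4.350, -5.987). So B.x = -4.350.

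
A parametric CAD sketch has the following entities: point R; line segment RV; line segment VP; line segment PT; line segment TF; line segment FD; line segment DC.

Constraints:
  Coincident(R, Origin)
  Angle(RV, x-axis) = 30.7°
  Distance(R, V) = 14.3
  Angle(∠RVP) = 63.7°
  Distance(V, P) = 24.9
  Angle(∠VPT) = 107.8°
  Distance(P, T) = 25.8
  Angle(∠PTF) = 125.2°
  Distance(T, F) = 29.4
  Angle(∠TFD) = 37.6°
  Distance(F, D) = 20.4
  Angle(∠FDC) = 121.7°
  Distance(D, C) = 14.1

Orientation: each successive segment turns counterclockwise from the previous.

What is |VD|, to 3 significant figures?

31.4

R is at the origin; RV runs at 30.7° with length 14.3, so V = (12.3, 7.30). ∠RVP = 63.7° gives VP at 147° from the x-axis; with |VP| = 24.9, P = (-8.59, 20.9). ∠VPT = 107.8° gives PT at -141° from the x-axis; with |PT| = 25.8, T = (-28.6, 4.56). ∠PTF = 125.2° gives TF at -86.0° from the x-axis; with |TF| = 29.4, F = (-26.5, -24.8). ∠TFD = 37.6° gives FD at 56.4° from the x-axis; with |FD| = 20.4, D = (-15.2, -7.78). Then |VD| = |D − V| = 31.4.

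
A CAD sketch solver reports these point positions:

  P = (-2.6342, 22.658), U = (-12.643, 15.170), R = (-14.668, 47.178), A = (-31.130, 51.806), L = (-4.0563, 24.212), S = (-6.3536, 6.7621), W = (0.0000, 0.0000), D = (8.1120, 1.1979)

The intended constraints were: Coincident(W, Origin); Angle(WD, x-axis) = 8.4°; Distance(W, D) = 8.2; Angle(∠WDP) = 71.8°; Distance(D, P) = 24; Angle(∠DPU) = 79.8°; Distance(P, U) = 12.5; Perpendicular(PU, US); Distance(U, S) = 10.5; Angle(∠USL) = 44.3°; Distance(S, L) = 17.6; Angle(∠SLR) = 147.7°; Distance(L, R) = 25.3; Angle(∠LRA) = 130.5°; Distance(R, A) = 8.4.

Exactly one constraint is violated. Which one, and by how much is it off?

Distance(R, A) = 8.4 — off by 8.70.

W = (0.00, 0.00) ✓; WD at 8.400° ✓; |WD| = 8.200 ✓; ∠WDP = 71.80° ✓; |DP| = 24.00 ✓; ∠DPU = 79.80° ✓; |PU| = 12.50 ✓; ∠(PU, US) = 90.00° ✓; |US| = 10.50 ✓; ∠USL = 44.30° ✓; |SL| = 17.60 ✓; ∠SLR = 147.7° ✓; |LR| = 25.30 ✓; ∠LRA = 130.5° ✓; |RA| = 17.10 ✗.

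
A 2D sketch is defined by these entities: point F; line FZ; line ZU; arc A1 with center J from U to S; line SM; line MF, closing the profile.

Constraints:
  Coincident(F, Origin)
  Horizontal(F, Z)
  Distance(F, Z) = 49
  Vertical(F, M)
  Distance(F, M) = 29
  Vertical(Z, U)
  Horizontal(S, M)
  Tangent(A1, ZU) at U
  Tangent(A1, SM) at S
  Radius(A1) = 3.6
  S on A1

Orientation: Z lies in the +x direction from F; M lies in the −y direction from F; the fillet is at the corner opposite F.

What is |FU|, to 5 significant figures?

55.192

F is at the origin; FZ is horizontal with |FZ| = 49.0 and Z on the +x side, so Z = (49.000, 0.0000). FM is vertical with |FM| = 29.0 and M on the −y side, so M = (0.0000, -29.000). The virtual corner opposite F is at (49.000, -29.000). A1 meets ZU tangentially, so JU is at right angles to ZU and A1 meets SM tangentially, so JS is at right angles to SM, with radius 3.6, so the center J sits 3.6 in from both sides at J = (45.400, -25.400). That places the tangent points at U = (49.000, -25.400) on ZU and S = (45.400, -29.000) on SM. Then |FU| = |U − F| = 55.192.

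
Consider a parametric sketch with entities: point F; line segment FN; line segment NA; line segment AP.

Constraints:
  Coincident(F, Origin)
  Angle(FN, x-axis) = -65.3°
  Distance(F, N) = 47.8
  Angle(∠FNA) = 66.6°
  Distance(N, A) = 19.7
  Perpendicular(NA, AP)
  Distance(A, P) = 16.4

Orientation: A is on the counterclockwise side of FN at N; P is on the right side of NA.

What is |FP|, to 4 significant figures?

60.27

F is at the origin; FN runs at -65.3° with length 47.8, so N = 47.8·(cos -65.3°, sin -65.3°) = (19.97, -43.43). ∠FNA = 66.6°, so NA runs at -65.3° + (180° − 66.6°) = 48.10° from the x-axis; with |NA| = 19.7, A = N + 19.7·(cos 48.10°, sin 48.10°) = (33.13, -28.76). NA is perpendicular to AP; with |AP| = 16.4 on the right of NA, P = A + 16.4·(0.7443, -0.6678) = (45.34, -39.72). Then |FP| = |P − F| = 60.27.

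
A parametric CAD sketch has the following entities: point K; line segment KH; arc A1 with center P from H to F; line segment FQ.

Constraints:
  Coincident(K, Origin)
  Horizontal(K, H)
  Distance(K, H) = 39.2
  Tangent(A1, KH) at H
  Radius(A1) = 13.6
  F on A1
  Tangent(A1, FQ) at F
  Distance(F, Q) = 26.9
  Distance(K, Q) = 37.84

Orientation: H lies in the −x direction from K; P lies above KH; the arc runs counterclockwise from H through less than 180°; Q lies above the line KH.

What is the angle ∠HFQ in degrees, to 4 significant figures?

145.5°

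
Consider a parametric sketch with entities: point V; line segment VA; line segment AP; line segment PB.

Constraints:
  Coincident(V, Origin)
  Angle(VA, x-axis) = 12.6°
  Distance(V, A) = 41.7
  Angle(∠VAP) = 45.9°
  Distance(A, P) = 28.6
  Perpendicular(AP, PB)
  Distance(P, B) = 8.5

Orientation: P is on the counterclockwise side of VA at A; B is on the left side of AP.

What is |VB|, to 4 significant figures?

21.45

V is at the origin; VA runs at 12.6° with length 41.7, so A = 41.7·(cos 12.6°, sin 12.6°) = (40.70, 9.097). ∠VAP = 45.9°, so AP runs at 12.6° + (180° − 45.9°) = 146.7° from the x-axis; with |AP| = 28.6, P = A + 28.6·(cos 146.7°, sin 146.7°) = (16.79, 24.80). The perpendicularity gives PB at right angles to AP; with |PB| = 8.5 on the left of AP, B = P + 8.5·(-0.5490, -0.8358) = (12.12, 17.69). Then |VB| = |B − V| = 21.45.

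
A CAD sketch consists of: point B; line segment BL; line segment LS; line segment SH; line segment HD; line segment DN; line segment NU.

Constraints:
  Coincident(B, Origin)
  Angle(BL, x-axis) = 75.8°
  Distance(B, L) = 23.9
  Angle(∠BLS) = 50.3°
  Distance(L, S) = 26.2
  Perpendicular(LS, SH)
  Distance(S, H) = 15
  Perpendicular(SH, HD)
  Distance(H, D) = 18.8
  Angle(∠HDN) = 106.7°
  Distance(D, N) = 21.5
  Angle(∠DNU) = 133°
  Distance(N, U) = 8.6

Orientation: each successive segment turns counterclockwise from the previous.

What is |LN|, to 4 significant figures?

5.725

SH is perpendicular to HD, so HD runs at 25.50°; with |HD| = 18.8, D = (5.641, 6.445). ∠HDN = 106.7° gives DN at 98.80° from the x-axis; with |DN| = 21.5, N = (2.352, 27.69). Then |LN| = |N − L| = 5.725.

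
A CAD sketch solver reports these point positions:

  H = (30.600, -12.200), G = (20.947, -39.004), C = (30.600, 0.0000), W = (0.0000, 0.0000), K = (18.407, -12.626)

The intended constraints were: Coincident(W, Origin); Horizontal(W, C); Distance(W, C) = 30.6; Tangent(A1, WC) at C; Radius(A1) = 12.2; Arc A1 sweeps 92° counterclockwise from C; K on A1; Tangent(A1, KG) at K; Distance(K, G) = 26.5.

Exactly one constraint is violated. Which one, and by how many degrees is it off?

Tangent(A1, KG) at K — off by 3.50°.

W = (0.00, 0.00) ✓; W.y = 0.00, C.y = 0.00 ✓; |WC| = 30.60 ✓; ∠(HC, CW) = 90.00° ✓; |HC| = 12.20 ✓; bearing(H→K) − bearing(H→C) = 92.00° ✓; |HK| = 12.20 ✓; ∠(HK, KG) = 86.50° ✗; |KG| = 26.50 ✓.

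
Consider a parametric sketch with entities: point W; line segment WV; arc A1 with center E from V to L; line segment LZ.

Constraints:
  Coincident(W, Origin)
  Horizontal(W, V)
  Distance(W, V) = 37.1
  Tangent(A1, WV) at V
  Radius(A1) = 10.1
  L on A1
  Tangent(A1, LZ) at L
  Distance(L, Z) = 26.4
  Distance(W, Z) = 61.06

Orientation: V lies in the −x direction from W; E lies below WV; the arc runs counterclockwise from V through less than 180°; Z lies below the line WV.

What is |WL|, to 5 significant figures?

48.019

Checks: |EL| = 10.10 ✓; ∠(EL, LZ) = 90.00° ✓; |LZ| = 26.40 ✓; |WZ| = 61.06 ✓.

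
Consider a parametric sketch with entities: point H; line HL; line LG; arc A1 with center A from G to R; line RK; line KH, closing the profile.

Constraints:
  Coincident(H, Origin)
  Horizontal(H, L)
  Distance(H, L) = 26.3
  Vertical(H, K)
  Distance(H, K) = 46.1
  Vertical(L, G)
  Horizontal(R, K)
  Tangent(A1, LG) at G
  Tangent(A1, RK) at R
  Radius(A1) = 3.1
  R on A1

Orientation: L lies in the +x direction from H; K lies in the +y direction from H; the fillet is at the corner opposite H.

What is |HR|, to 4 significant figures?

51.61

H is at the origin; H and L share the same y with |HL| = 26.3 and L on the +x side, so L = (26.30, 0.000). HK is vertical with |HK| = 46.1 and K on the +y side, so K = (0.000, 46.10). The virtual corner opposite H is at (26.30, 46.10). The tangent condition forces AG to be normal to LG and A1 meets RK tangentially, so AR is at right angles to RK, with radius 3.1, so the center A sits 3.1 in from both sides at A = (23.20, 43.00). That places the tangent points at G = (26.30, 43.00) on LG and R = (23.20, 46.10) on RK. Then |HR| = |R − H| = 51.61.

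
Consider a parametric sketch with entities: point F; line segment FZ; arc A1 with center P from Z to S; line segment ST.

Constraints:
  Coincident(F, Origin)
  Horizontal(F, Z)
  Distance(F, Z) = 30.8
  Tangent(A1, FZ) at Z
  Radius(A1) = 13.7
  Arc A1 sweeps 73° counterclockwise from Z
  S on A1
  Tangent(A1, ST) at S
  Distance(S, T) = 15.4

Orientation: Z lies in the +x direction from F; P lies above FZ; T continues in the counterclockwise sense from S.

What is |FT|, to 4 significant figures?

54.22

F is at the origin; FZ is horizontal with |FZ| = 30.8 and Z on the +x side, so Z = (30.80, 0.000). Tangency of A1 to FZ means the radius PZ is perpendicular to FZ, so P = Z + (0, 13.7) = (30.80, 13.70). On A1, Z sits at bearing -90° from P; a 73° counterclockwise sweep puts S at bearing -17°, so S = P + 13.7·(cos -17°, sin -17°) = (43.90, 9.695). A1 meets ST tangentially, so PS is at right angles to ST, so ST runs along (−sin -17°, cos -17°); with |ST| = 15.4, T = (48.40, 24.42). Then |FT| = |T − F| = 54.22.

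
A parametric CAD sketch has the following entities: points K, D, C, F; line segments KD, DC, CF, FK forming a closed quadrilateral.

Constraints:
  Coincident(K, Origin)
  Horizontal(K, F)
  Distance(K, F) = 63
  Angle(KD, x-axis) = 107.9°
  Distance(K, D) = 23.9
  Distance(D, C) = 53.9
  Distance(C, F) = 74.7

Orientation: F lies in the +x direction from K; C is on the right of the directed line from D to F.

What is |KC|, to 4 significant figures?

31.49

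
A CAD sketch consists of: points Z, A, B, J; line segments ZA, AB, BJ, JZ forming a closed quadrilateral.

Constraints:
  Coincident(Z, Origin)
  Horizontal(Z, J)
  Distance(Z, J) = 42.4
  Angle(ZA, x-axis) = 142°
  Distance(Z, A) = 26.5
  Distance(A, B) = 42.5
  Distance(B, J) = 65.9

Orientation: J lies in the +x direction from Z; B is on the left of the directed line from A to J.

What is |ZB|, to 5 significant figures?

52.140

Checks: |AB| = 42.50 ✓; |BJ| = 65.90 ✓.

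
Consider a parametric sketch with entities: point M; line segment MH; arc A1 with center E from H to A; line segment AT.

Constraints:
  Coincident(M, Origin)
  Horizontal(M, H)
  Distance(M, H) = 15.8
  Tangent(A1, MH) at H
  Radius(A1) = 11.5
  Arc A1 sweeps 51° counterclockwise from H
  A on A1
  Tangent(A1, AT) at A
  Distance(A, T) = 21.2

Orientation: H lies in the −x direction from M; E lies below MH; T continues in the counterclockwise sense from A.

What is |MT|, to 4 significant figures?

43.36

M is at the origin; MH is horizontal with |MH| = 15.8 and H on the −x side, so H = (-15.80, 0.000). Since A1 is tangent to MH there, EH ⟂ MH, so E = H + (0, -11.5) = (-15.80, -11.50). On A1, H sits at bearing 90° from E; a 51° counterclockwise sweep puts A at bearing 141°, so A = E + 11.5·(cos 141°, sin 141°) = (-24.74, -4.263). A1 meets AT tangentially, so EA is at right angles to AT, so AT runs along (−sin 141°, cos 141°); with |AT| = 21.2, T = (-38.08, -20.74). Then |MT| = |T − M| = 43.36.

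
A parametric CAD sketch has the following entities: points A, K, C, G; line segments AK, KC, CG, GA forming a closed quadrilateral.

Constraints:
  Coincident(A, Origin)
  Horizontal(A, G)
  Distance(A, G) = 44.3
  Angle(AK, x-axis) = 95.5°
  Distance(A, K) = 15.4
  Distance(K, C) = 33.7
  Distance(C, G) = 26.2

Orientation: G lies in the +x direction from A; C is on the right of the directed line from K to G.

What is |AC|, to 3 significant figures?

22.8

Checks: A = (0.00, 0.00) ✓; |KC| = 33.70 ✓; |CG| = 26.20 ✓.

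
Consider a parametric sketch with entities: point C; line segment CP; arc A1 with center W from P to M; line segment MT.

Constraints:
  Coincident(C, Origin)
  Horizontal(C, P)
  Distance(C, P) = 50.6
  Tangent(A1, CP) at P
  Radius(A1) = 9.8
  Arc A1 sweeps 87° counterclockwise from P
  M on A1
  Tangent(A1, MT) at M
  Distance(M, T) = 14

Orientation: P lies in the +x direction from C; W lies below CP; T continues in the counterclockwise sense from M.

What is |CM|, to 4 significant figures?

41.86

Since A1 is tangent to CP there, WP ⟂ CP, so W = P + (0, -9.8) = (50.60, -9.800). On A1, P sits at bearing 90° from W; an 87° counterclockwise sweep puts M at bearing 177°, so M = W + 9.8·(cos 177°, sin 177°) = (40.81, -9.287). Then |CM| = |M − C| = 41.86.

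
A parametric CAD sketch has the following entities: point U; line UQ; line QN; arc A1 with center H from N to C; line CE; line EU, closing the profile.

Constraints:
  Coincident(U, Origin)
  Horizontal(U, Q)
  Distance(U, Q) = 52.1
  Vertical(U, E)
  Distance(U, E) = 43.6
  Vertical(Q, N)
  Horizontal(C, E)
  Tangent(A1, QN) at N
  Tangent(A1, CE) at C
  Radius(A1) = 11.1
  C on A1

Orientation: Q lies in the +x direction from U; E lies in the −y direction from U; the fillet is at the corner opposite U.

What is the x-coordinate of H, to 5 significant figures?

41.000

U is at the origin; U and Q share the same y with |UQ| = 52.1 and Q on the +x side, so Q = (52.100, 0.0000). UE is vertical with |UE| = 43.6 and E on the −y side, so E = (0.0000, -43.600). The virtual corner opposite U is at (52.100, -43.600). The tangent condition forces HN to be normal to QN and the tangent condition forces HC to be normal to CE, with radius 11.1, so the center H sits 11.1 in from both sides at H = (41.000, -32.500). So H.x = 41.000.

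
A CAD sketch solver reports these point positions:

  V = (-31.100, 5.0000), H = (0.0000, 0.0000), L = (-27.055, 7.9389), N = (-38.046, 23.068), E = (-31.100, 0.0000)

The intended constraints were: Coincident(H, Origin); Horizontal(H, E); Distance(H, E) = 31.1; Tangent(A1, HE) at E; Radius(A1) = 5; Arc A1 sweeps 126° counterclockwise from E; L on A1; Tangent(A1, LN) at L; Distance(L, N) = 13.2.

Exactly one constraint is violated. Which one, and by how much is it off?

Distance(L, N) = 13.2 — off by 5.50.

H = (0.00, 0.00) ✓; H.y = 0.00, E.y = 0.00 ✓; |HE| = 31.10 ✓; ∠(VE, EH) = 90.00° ✓; |VE| = 5.000 ✓; bearing(V→L) − bearing(V→E) = 126.0° ✓; |VL| = 5.000 ✓; ∠(VL, LN) = 90.00° ✓; |LN| = 18.70 ✗.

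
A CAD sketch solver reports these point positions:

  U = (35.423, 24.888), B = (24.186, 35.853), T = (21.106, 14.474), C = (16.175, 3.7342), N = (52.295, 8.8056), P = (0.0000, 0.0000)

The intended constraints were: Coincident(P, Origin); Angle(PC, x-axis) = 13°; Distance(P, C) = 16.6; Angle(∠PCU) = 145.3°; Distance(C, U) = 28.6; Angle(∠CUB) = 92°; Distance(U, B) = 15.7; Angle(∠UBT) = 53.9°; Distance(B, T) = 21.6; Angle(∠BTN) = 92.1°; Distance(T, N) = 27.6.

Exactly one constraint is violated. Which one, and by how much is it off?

Distance(T, N) = 27.6 — off by 4.10.

P = (0.00, 0.00) ✓; PC at 13.00° ✓; |PC| = 16.60 ✓; ∠PCU = 145.3° ✓; |CU| = 28.60 ✓; ∠CUB = 92.00° ✓; |UB| = 15.70 ✓; ∠UBT = 53.90° ✓; |BT| = 21.60 ✓; ∠BTN = 92.10° ✓; |TN| = 31.70 ✗.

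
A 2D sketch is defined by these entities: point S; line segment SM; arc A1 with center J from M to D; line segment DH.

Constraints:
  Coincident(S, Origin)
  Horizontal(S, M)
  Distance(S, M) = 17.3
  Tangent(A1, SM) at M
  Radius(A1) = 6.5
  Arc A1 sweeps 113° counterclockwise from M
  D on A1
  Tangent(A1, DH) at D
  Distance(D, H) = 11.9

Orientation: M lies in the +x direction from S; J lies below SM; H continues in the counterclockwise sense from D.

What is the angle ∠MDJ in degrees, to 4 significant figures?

33.50°

S is at the origin; SM is horizontal with |SM| = 17.3 and M on the +x side, so M = (17.30, 0.000). Tangency of A1 to SM means the radius JM is perpendicular to SM, so J = M + (0, -6.5) = (17.30, -6.500). On A1, M sits at bearing 90° from J; a 113° counterclockwise sweep puts D at bearing 203°, so D = J + 6.5·(cos 203°, sin 203°) = (11.32, -9.040). Then cos ∠MDJ = DM·DJ / (|DM||DJ|), giving 33.50°.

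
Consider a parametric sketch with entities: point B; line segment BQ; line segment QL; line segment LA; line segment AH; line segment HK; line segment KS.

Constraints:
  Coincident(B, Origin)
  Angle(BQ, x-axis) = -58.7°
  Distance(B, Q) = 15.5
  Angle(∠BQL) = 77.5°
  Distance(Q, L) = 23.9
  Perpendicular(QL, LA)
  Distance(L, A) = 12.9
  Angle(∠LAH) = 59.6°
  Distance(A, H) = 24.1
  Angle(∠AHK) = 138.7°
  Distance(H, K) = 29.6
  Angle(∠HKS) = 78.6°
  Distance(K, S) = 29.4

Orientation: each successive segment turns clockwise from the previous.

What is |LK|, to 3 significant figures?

40.7

B is at the origin; BQ runs at -58.7° with length 15.5, so Q = (8.05, -13.2). ∠BQL = 77.5° gives QL at -161° from the x-axis; with |QL| = 23.9, L = (-14.6, -20.9). QL is perpendicular to LA, so LA runs at 109°; with |LA| = 12.9, A = (-18.7, -8.73). ∠LAH = 59.6° gives AH at -11.6° from the x-axis; with |AH| = 24.1, H = (4.88, -13.6). ∠AHK = 138.7° gives HK at -52.9° from the x-axis; with |HK| = 29.6, K = (22.7, -37.2). Then |LK| = |K − L| = 40.7.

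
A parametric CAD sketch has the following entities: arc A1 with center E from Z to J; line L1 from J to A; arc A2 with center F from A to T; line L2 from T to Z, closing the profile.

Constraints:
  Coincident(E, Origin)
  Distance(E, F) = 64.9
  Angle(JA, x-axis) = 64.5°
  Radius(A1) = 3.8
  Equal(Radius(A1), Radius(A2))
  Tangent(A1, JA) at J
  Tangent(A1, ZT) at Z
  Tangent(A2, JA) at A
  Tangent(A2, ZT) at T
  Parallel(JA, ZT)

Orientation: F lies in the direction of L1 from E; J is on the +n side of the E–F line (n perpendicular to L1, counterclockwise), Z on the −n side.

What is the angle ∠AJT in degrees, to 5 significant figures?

6.6791°

Tangency of A1 to both parallel lines with radius 3.8 puts J and Z at E ± 3.8·n: J = (-3.4298, 1.6359), Z = (3.4298, -1.6359). Equal radii place A and T the same way about F: A = F + 3.8·n = (24.510, 60.214), T = F − 3.8·n = (31.370, 56.942). Then cos ∠AJT = JA·JT / (|JA||JT|), giving 6.6791°.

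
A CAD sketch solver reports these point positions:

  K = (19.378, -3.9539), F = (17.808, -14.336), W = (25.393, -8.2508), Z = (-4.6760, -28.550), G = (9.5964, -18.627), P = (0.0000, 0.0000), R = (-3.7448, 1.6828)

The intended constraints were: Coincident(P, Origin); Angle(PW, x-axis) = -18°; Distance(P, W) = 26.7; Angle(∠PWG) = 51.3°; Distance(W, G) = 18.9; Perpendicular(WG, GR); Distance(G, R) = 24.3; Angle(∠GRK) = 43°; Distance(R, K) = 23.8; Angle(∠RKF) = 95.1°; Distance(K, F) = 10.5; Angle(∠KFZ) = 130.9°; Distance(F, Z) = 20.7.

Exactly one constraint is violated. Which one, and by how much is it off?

Distance(F, Z) = 20.7 — off by 5.90.

P = (0.00, 0.00) ✓; PW at -18.00° ✓; |PW| = 26.70 ✓; ∠PWG = 51.30° ✓; |WG| = 18.90 ✓; ∠(WG, GR) = 90.00° ✓; |GR| = 24.30 ✓; ∠GRK = 43.00° ✓; |RK| = 23.80 ✓; ∠RKF = 95.10° ✓; |KF| = 10.50 ✓; ∠KFZ = 130.9° ✓; |FZ| = 26.60 ✗.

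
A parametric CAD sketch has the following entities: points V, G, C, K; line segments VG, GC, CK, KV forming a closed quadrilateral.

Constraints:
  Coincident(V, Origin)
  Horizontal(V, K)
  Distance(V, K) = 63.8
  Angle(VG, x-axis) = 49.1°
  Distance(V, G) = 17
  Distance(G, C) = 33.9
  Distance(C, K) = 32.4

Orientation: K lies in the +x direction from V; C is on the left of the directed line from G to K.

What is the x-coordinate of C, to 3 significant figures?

42.9

Checks: V = (0.00, 0.00) ✓; |GC| = 33.90 ✓; |CK| = 32.40 ✓.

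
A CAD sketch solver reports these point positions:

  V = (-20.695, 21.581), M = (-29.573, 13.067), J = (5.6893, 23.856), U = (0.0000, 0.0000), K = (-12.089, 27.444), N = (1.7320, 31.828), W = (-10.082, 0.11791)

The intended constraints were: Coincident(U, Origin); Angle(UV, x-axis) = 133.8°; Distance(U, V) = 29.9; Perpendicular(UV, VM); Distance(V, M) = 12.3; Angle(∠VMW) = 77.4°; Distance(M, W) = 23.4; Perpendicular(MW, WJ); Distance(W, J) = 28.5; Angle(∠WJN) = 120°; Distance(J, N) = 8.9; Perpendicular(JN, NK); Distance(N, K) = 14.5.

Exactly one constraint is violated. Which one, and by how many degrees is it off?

Perpendicular(JN, NK) — off by 8.80°.

U = (0.00, 0.00) ✓; UV at 133.8° ✓; |UV| = 29.90 ✓; ∠(UV, VM) = 90.00° ✓; |VM| = 12.30 ✓; ∠VMW = 77.40° ✓; |MW| = 23.40 ✓; ∠(MW, WJ) = 90.00° ✓; |WJ| = 28.50 ✓; ∠WJN = 120.0° ✓; |JN| = 8.900 ✓; ∠(JN, NK) = 81.20° ✗; |NK| = 14.50 ✓.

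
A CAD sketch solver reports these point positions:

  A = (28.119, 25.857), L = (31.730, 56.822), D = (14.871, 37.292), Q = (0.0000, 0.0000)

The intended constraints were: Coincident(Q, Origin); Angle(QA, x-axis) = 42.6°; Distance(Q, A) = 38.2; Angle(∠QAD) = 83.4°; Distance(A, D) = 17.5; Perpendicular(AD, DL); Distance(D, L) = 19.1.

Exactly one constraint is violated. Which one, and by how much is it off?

Distance(D, L) = 19.1 — off by 6.70.

Q = (0.00, 0.00) ✓; QA at 42.60° ✓; |QA| = 38.20 ✓; ∠QAD = 83.40° ✓; |AD| = 17.50 ✓; ∠(AD, DL) = 90.00° ✓; |DL| = 25.80 ✗.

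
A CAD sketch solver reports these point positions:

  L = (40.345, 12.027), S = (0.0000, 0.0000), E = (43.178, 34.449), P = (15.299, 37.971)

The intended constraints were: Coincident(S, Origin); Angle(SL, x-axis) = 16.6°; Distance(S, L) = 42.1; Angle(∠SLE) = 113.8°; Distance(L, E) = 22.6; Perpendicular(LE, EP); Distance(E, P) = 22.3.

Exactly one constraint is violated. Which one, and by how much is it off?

Distance(E, P) = 22.3 — off by 5.80.

S = (0.00, 0.00) ✓; SL at 16.60° ✓; |SL| = 42.10 ✓; ∠SLE = 113.8° ✓; |LE| = 22.60 ✓; ∠(LE, EP) = 90.00° ✓; |EP| = 28.10 ✗.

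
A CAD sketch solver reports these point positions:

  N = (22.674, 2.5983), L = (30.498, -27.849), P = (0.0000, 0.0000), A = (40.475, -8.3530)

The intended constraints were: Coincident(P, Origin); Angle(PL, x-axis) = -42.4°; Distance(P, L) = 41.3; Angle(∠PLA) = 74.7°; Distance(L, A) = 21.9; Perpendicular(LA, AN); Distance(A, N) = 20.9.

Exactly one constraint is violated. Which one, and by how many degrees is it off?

Perpendicular(LA, AN) — off by 4.50°.

P = (0.00, 0.00) ✓; PL at -42.40° ✓; |PL| = 41.30 ✓; ∠PLA = 74.70° ✓; |LA| = 21.90 ✓; ∠(LA, AN) = 85.50° ✗; |AN| = 20.90 ✓.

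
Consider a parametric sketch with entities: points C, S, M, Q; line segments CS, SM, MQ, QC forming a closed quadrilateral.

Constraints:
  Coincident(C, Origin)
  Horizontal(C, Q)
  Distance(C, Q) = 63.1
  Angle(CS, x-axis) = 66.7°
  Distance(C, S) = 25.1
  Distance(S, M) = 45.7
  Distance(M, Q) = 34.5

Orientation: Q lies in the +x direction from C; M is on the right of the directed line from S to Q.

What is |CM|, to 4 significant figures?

36.73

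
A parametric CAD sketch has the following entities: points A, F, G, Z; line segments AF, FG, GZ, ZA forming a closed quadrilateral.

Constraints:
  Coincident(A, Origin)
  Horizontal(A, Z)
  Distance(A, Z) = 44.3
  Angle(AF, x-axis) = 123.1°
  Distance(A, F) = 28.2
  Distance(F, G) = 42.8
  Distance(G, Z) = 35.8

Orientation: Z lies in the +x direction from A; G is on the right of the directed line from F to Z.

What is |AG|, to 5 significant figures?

14.757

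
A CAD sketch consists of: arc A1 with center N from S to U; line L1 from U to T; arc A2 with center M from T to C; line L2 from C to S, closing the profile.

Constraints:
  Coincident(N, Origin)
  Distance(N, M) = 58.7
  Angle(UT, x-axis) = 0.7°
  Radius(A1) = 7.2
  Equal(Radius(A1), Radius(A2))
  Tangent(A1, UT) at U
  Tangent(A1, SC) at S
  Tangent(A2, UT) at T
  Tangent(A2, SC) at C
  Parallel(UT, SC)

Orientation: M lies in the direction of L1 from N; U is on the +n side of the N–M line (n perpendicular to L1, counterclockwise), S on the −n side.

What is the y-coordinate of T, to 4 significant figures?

7.917

Tangency of A1 to both parallel lines with radius 7.2 puts U and S at N ± 7.2·n: U = (-0.08796, 7.199), S = (0.08796, -7.199). Equal radii place T and C the same way about M: T = M + 7.2·n = (58.61, 7.917), C = M − 7.2·n = (58.78, -6.482). So T.y = 7.917.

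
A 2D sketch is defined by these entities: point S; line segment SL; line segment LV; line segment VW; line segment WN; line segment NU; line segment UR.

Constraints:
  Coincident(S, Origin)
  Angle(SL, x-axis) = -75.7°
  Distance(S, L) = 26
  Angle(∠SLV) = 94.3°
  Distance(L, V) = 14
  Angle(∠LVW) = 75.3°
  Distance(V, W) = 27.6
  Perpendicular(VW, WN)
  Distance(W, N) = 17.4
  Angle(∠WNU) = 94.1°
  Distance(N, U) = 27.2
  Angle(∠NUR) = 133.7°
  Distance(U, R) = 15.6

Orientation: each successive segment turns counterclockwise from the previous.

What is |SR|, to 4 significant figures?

40.21

∠WNU = 94.1° gives NU at -69.40° from the x-axis; with |NU| = 27.2, U = (2.438, -30.42). ∠NUR = 133.7° gives UR at -23.10° from the x-axis; with |UR| = 15.6, R = (16.79, -36.54). Then |SR| = |R − S| = 40.21.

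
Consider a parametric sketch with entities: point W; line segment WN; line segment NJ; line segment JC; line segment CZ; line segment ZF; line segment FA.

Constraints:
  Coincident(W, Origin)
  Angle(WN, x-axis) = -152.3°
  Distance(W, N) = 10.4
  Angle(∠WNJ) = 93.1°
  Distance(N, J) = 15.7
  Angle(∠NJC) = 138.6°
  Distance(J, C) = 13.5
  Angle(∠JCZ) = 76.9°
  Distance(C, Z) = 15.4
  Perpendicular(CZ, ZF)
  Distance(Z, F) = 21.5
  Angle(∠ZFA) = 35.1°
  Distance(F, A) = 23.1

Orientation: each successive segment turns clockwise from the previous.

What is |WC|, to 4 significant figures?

26.43

∠WNJ = 93.1° gives NJ at 120.8° from the x-axis; with |NJ| = 15.7, J = (-17.25, 8.651). ∠NJC = 138.6° gives JC at 79.40° from the x-axis; with |JC| = 13.5, C = (-14.76, 21.92). Then |WC| = |C − W| = 26.43.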